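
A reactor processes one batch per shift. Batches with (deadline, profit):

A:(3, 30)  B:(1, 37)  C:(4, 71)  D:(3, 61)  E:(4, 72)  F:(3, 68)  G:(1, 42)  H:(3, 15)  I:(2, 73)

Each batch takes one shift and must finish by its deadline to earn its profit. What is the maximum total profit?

284

Sort by profit descending; place each in the latest free slot ≤ its deadline.
Profit order: I=73 E=72 C=71 F=68 D=61 G=42 B=37 A=30 H=15
Assign: I→slot 2, E→slot 4, C→slot 3, F→slot 1, D skipped, G skipped, B skipped, A skipped, H skipped.
Slots: [1:F] [2:I] [3:C] [4:E]
Profit = 68 + 73 + 71 + 72 = 284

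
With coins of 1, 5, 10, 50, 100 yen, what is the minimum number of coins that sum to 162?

5

162 − 1×100→62 − 1×50→12 − 1×10→2 − 2×1→0
Total coins = 1 + 1 + 1 + 2 = 5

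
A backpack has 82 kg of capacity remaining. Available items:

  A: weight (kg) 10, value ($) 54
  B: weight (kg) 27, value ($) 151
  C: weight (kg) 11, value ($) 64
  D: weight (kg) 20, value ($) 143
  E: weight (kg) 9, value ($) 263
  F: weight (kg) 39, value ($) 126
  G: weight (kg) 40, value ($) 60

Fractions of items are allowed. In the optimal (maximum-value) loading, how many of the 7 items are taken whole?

Sort by value per unit weight and fill in that order.
Order: E (263/9=29.22) > D (143/20=7.15) > C (64/11=5.82) > B (151/27=5.59) > A (54/10=5.40) > F (126/39=3.23) > G (60/40=1.50)
Fill: take E (9 @ 263) → take D (20 @ 143) → take C (11 @ 64) → take B (27 @ 151) → take A (10 @ 54) → take 5/39 of F → 16.15; 82/82 used.
5 item(s) taken whole; one partial (take 5/39 of F).

5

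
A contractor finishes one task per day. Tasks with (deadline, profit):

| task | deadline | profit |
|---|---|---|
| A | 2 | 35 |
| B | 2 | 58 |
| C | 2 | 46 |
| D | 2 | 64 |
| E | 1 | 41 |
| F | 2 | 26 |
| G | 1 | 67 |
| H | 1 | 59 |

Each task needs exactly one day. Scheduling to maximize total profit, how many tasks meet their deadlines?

Sort by profit descending; place each in the latest free slot ≤ its deadline.
Profit order: G=67 D=64 H=59 B=58 C=46 E=41 A=35 F=26
Assign: G→slot 1, D→slot 2, H skipped, B skipped, C skipped, E skipped, A skipped, F skipped.
Slots: [1:G] [2:D]
2 of 8 scheduled.

2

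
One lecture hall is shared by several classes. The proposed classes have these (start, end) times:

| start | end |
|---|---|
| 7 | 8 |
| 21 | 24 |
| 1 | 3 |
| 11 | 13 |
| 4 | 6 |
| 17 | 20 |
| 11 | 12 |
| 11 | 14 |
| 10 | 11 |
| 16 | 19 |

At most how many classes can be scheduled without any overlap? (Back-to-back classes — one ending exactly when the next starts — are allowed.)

By end time: (1,3), (4,6), (7,8), (10,11), (11,12), (11,13), (11,14), (16,19), (17,20), (21,24).
Pick (1,3); next start ≥ 3 → (4,6); next start ≥ 6 → (7,8); next start ≥ 8 → (10,11); next start ≥ 11 → (11,12); next start ≥ 12 → (16,19); next start ≥ 19 → (21,24).
Selected 7 classes.

7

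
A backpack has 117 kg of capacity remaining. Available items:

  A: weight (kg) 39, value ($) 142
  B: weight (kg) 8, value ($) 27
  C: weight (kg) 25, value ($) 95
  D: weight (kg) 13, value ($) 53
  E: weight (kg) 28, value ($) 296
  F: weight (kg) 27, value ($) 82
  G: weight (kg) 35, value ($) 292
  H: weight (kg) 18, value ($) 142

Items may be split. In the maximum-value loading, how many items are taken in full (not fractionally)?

Order: E (296/28=10.57) > G (292/35=8.34) > H (142/18=7.89) > D (53/13=4.08) > C (95/25=3.80) > A (142/39=3.64) > B (27/8=3.38) > F (82/27=3.04)
Fill: take E (28 @ 296) → take G (35 @ 292) → take H (18 @ 142) → take D (13 @ 53) → take 23/25 of C → 87.40; 117/117 used.
4 item(s) taken whole; one partial (take 23/25 of C).

4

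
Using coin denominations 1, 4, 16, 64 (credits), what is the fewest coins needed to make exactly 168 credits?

6

Use the largest denomination that fits, subtract, and repeat.
168 = 2×64 + 2×16 + 2×4
Total coins = 2 + 2 + 2 = 6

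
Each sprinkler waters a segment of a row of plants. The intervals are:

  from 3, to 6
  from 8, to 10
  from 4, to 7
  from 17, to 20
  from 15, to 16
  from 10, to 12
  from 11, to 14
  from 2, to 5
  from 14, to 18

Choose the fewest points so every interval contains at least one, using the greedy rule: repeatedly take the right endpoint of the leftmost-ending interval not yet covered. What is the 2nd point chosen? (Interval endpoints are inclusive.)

Sorted: [2,5] [3,6] [4,7] [8,10] [10,12] [11,14] [15,16] [14,18] [17,20]
{[2,5],[3,6],[4,7]} hit by 5; {[8,10],[10,12]} hit by 10; {[11,14]} hit by 14; {[15,16],[14,18]} hit by 16; {[17,20]} hit by 20.
Points: 5, 10, 14, 16, 20 (5 total).

10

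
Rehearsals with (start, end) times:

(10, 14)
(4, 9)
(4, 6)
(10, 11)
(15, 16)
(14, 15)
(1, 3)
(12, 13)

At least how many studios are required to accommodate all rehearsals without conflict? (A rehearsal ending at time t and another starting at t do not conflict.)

Count concurrent intervals with a sweep; the peak is the room count.
Events (time:±→running): 1:+→1 3:-→0 4:+→1 4:+→2 … peak 2.

2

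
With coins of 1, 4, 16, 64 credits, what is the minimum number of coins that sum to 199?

199 = 3×64 + 1×4 + 3×1
Total coins = 3 + 1 + 3 = 7

7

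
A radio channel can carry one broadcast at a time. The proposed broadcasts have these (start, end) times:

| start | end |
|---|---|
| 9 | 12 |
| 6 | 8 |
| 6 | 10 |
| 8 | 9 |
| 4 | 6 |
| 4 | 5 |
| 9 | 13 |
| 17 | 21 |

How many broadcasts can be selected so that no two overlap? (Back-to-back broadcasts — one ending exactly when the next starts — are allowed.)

By end time: (4,5), (4,6), (6,8), (8,9), (6,10), (9,12), (9,13), (17,21).
Pick (4,5); next start ≥ 5 → (6,8); next start ≥ 8 → (8,9); next start ≥ 9 → (9,12); next start ≥ 12 → (17,21).
Selected 5 broadcasts.

5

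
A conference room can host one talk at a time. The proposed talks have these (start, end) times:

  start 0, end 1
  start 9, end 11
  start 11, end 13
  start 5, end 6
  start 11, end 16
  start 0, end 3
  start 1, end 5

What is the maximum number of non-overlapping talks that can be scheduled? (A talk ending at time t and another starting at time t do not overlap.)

Greedy by earliest finish: after sorting by end time, pick each interval compatible with the last pick.
By end time: (0,1), (0,3), (1,5), (5,6), (9,11), (11,13), (11,16).
Pick (0,1); next start ≥ 1 → (1,5); next start ≥ 5 → (5,6); next start ≥ 6 → (9,11); next start ≥ 11 → (11,13).
Selected 5 talks.

5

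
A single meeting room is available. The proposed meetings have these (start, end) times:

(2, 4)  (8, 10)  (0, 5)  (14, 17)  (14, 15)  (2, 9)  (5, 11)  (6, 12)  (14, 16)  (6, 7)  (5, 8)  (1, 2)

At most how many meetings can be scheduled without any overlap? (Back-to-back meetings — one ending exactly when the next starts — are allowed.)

Sort by end time and greedily take each interval whose start is ≥ the last chosen end.
By end time: (1,2), (2,4), (0,5), (6,7), (5,8), (2,9), (8,10), (5,11), (6,12), (14,15), (14,16), (14,17).
Pick (1,2); next start ≥ 2 → (2,4); next start ≥ 4 → (6,7); next start ≥ 7 → (8,10); next start ≥ 10 → (14,15).
Selected 5 meetings.

5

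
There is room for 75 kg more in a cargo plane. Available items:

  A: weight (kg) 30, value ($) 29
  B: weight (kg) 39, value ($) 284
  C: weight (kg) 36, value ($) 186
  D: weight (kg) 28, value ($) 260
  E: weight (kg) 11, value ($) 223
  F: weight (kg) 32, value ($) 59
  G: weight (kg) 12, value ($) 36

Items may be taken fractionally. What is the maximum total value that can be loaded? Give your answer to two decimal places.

Sort by value per unit weight and fill in that order.
Ratios (sorted): E 20.27, D 9.29, B 7.28, C 5.17, G 3.00, F 1.84, A 0.97
take E (11 @ 223); take D (28 @ 260); take 36/39 of B → 262.15. Capacity used 75/75.
Total value = 745.15

745.15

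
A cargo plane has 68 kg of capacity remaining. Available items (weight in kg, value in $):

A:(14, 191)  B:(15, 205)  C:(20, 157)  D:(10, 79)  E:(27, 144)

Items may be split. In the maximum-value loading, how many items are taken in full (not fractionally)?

Order: B (205/15=13.67) > A (191/14=13.64) > D (79/10=7.90) > C (157/20=7.85) > E (144/27=5.33)
Fill: take B (15 @ 205) → take A (14 @ 191) → take D (10 @ 79) → take C (20 @ 157) → take 9/27 of E → 48.00; 68/68 used.
4 item(s) taken whole; one partial (take 9/27 of E).

4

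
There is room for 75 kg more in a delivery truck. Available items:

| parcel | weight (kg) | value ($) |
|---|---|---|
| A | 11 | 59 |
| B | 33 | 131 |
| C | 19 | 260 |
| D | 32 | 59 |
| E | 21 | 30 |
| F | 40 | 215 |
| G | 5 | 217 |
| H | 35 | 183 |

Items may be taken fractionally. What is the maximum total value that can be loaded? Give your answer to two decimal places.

Order: G (217/5=43.40) > C (260/19=13.68) > F (215/40=5.38) > A (59/11=5.36) > H (183/35=5.23) > B (131/33=3.97) > D (59/32=1.84) > E (30/21=1.43)
Fill: take G (5 @ 217) → take C (19 @ 260) → take F (40 @ 215) → take A (11 @ 59); 75/75 used.
Total value = 751.00

751.00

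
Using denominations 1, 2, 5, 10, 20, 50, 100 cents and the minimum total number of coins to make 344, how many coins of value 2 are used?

2

344 − 3×100→44 − 2×20→4 − 2×2→0
Count of 2: 2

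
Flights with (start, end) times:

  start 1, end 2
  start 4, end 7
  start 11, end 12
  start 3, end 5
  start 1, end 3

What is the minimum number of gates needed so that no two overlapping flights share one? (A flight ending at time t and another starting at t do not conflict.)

Count concurrent intervals with a sweep; the peak is the room count.
Events (time:±→running): 1:+→1 1:+→2 … peak 2.

2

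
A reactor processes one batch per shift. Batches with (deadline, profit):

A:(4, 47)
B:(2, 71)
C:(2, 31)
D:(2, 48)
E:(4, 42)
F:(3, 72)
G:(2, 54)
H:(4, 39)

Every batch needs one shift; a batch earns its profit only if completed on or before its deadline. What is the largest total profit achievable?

Take jobs in profit order; each goes to the latest open slot no later than its deadline.
Profit order: F=72 B=71 G=54 D=48 A=47 E=42 H=39 C=31
Assign: F→slot 3, B→slot 2, G→slot 1, D skipped, A→slot 4, E skipped, H skipped, C skipped.
Slots: [1:G] [2:B] [3:F] [4:A]
Profit = 54 + 71 + 72 + 47 = 244

244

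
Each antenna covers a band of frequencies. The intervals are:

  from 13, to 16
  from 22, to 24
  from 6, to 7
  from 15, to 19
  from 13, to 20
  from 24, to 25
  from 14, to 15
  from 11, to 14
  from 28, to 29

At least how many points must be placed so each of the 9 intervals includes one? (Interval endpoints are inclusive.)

5

By right end: [6,7]  [11,14]  [14,15]  [13,16]  [15,19]  [13,20]  [22,24]  [24,25]  [28,29]
[6,7] uncovered → point at 7; [11,14] uncovered → point at 14; [15,19] uncovered → point at 19; [22,24] uncovered → point at 24; [28,29] uncovered → point at 29.
Points: 7, 14, 19, 24, 29 (5 total).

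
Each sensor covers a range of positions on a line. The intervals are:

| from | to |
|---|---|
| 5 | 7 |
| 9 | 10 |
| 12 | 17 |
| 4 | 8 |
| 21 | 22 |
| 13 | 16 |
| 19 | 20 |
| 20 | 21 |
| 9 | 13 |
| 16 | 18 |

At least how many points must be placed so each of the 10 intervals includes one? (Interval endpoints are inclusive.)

By right end: [5,7]  [4,8]  [9,10]  [9,13]  [13,16]  [12,17]  [16,18]  [19,20]  [20,21]  [21,22]
[5,7] uncovered → point at 7; [9,10] uncovered → point at 10; [13,16] uncovered → point at 16; [19,20] uncovered → point at 20; [21,22] uncovered → point at 22.
Points: 7, 10, 16, 20, 22 (5 total).

5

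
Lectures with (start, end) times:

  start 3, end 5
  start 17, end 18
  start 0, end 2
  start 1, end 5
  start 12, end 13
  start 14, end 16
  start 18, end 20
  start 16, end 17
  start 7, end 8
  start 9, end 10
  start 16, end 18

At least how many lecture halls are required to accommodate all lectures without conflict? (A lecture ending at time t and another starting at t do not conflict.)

2

The answer is the maximum number of intervals overlapping at any instant.
starts: [0, 1, 3, 7, 9, 12, 14, 16, 16, 17, 18]
ends:   [2, 5, 5, 8, 10, 13, 16, 17, 18, 18, 20]
s0→1 s1→2  — peak 2.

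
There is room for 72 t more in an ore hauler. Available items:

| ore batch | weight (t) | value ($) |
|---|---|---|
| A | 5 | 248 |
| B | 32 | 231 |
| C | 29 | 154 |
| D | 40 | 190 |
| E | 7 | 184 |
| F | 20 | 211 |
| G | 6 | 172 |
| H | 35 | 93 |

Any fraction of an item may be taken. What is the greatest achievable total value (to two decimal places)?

Sort by value per unit weight and fill in that order.
Order: A (248/5=49.60) > G (172/6=28.67) > E (184/7=26.29) > F (211/20=10.55) > B (231/32=7.22) > C (154/29=5.31) > D (190/40=4.75) > H (93/35=2.66)
Fill: take A (5 @ 248) → take G (6 @ 172) → take E (7 @ 184) → take F (20 @ 211) → take B (32 @ 231) → take 2/29 of C → 10.62; 72/72 used.
Total value = 1056.62

1056.62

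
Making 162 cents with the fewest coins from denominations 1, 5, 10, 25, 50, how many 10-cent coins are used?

162 − 3×50→12 − 1×10→2 − 2×1→0
Count of 10: 1

1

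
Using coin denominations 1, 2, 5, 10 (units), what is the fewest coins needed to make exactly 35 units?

4

Use the largest denomination that fits, subtract, and repeat.
35 = 3×10 + 1×5
Total coins = 3 + 1 = 4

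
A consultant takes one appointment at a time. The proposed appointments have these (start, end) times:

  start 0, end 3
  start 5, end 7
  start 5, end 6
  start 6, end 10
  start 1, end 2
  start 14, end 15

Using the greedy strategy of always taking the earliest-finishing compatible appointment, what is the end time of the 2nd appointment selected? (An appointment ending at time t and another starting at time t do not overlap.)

Order by finish time; keep every interval that doesn't clash with the previous kept one.
By end time: (1,2), (0,3), (5,6), (5,7), (6,10), (14,15).
Pick (1,2); next start ≥ 2 → (5,6); next start ≥ 6 → (6,10); next start ≥ 10 → (14,15).
Selected: (1,2) (5,6) (6,10) (14,15)

6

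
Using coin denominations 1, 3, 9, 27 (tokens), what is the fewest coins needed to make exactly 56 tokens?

Greedy: take as many of the largest coin as possible, then repeat with the remainder.
56 = 2×27 + 2×1
Total coins = 2 + 2 = 4

4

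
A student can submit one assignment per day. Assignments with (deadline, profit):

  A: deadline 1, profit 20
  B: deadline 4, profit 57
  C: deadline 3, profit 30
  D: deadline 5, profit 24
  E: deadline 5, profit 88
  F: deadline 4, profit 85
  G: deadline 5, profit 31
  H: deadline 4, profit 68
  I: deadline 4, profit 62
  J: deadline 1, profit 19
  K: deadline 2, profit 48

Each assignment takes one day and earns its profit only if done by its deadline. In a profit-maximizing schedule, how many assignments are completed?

5

By profit: E(d5,88), F(d4,85), H(d4,68), I(d4,62), B(d4,57), K(d2,48), G(d5,31), C(d3,30), D(d5,24), A(d1,20), J(d1,19)
E→slot 5; F→slot 4; H→slot 3; I→slot 2; B→slot 1; K skipped; G skipped; C skipped; D skipped; A skipped; J skipped.
5 of 11 scheduled.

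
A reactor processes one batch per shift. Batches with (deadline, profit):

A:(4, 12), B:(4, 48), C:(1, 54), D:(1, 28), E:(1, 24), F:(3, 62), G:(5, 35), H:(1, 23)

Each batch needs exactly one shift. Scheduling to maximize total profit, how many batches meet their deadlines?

Sort by profit descending; place each in the latest free slot ≤ its deadline.
Profit order: F=62 C=54 B=48 G=35 D=28 E=24 H=23 A=12
Assign: F→slot 3, C→slot 1, B→slot 4, G→slot 5, D skipped, E skipped, H skipped, A→slot 2.
Slots: [1:C] [2:A] [3:F] [4:B] [5:G]
5 of 8 scheduled.

5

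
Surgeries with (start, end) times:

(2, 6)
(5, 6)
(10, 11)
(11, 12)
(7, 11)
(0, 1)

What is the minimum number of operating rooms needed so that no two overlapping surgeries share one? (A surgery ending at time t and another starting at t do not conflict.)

Count concurrent intervals with a sweep; the peak is the room count.
Events (time:±→running): 0:+→1 1:-→0 2:+→1 5:+→2 … peak 2.

2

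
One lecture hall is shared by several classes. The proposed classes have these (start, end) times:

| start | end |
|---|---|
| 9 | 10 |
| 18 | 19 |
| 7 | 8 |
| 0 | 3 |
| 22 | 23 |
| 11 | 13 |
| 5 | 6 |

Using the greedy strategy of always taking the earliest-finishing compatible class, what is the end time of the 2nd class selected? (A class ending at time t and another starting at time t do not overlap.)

6

Greedy by earliest finish: after sorting by end time, pick each interval compatible with the last pick.
By end time: (0,3), (5,6), (7,8), (9,10), (11,13), (18,19), (22,23).
Pick (0,3); next start ≥ 3 → (5,6); next start ≥ 6 → (7,8); next start ≥ 8 → (9,10); next start ≥ 10 → (11,13); next start ≥ 13 → (18,19); next start ≥ 19 → (22,23).
Selected: (0,3) (5,6) (7,8) (9,10) (11,13) (18,19) (22,23)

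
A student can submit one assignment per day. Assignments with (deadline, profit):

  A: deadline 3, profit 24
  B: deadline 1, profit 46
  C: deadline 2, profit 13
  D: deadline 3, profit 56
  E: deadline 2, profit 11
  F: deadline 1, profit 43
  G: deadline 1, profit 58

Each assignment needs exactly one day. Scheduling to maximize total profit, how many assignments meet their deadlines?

Profit order: G=58 D=56 B=46 F=43 A=24 C=13 E=11
Assign: G→slot 1, D→slot 3, B skipped, F skipped, A→slot 2, C skipped, E skipped.
Slots: [1:G] [2:A] [3:D]
3 of 7 scheduled.

3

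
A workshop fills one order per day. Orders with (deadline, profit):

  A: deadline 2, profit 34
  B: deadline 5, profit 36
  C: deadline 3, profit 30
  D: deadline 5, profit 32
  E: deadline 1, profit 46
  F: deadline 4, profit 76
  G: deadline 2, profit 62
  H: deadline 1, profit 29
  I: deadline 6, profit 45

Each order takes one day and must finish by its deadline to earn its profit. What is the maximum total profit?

297

Sort by profit descending; place each in the latest free slot ≤ its deadline.
Profit order: F=76 G=62 E=46 I=45 B=36 A=34 D=32 C=30 H=29
Assign: F→slot 4, G→slot 2, E→slot 1, I→slot 6, B→slot 5, A skipped, D→slot 3, C skipped, H skipped.
Slots: [1:E] [2:G] [3:D] [4:F] [5:B] [6:I]
Profit = 46 + 62 + 32 + 76 + 36 + 45 = 297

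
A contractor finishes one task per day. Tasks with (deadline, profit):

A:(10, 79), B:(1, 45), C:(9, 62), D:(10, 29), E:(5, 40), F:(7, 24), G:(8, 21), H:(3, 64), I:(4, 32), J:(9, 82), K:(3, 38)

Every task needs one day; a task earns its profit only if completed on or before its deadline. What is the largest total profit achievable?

495

Profit order: J=82 A=79 H=64 C=62 B=45 E=40 K=38 I=32 D=29 F=24 G=21
Assign: J→slot 9, A→slot 10, H→slot 3, C→slot 8, B→slot 1, E→slot 5, K→slot 2, I→slot 4, D→slot 7, F→slot 6, G skipped.
Slots: [1:B] [2:K] [3:H] [4:I] [5:E] [6:F] [7:D] [8:C] [9:J] [10:A]
Profit = 45 + 38 + 64 + 32 + 40 + 24 + 29 + 62 + 82 + 79 = 495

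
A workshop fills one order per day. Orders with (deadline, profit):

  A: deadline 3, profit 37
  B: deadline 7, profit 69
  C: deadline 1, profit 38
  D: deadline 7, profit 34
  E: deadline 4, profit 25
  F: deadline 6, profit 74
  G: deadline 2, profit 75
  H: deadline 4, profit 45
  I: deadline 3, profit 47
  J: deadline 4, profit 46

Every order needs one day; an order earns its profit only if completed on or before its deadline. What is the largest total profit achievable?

390

Take jobs in profit order; each goes to the latest open slot no later than its deadline.
By profit: G(d2,75), F(d6,74), B(d7,69), I(d3,47), J(d4,46), H(d4,45), C(d1,38), A(d3,37), D(d7,34), E(d4,25)
G→slot 2; F→slot 6; B→slot 7; I→slot 3; J→slot 4; H→slot 1; C skipped; A skipped; D→slot 5; E skipped.
Profit = 45 + 75 + 47 + 46 + 34 + 74 + 69 = 390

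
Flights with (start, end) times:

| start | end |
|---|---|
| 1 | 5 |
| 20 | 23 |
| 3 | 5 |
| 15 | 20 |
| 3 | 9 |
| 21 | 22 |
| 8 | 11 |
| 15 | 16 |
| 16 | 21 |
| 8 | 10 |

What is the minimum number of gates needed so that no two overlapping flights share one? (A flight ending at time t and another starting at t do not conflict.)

3

The answer is the maximum number of intervals overlapping at any instant.
starts: [1, 3, 3, 8, 8, 15, 15, 16, 20, 21]
ends:   [5, 5, 9, 10, 11, 16, 20, 21, 22, 23]
s1→1 s3→2 s3→3  — peak 3.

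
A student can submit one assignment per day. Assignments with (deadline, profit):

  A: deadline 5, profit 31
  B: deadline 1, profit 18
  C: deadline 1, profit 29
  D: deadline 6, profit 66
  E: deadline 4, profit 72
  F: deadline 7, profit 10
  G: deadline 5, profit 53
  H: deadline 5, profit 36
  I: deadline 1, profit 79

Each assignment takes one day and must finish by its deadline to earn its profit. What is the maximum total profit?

By profit: I(d1,79), E(d4,72), D(d6,66), G(d5,53), H(d5,36), A(d5,31), C(d1,29), B(d1,18), F(d7,10)
I→slot 1; E→slot 4; D→slot 6; G→slot 5; H→slot 3; A→slot 2; C skipped; B skipped; F→slot 7.
Profit = 79 + 31 + 36 + 72 + 53 + 66 + 10 = 347

347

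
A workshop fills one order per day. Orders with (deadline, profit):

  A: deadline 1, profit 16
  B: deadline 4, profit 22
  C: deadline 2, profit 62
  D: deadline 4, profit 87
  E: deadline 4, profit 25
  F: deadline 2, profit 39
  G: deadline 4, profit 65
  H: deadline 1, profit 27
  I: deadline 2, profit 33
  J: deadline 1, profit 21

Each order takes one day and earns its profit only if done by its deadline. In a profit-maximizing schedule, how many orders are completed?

4

Sort by profit descending; place each in the latest free slot ≤ its deadline.
By profit: D(d4,87), G(d4,65), C(d2,62), F(d2,39), I(d2,33), H(d1,27), E(d4,25), B(d4,22), J(d1,21), A(d1,16)
D→slot 4; G→slot 3; C→slot 2; F→slot 1; I skipped; H skipped; E skipped; B skipped; J skipped; A skipped.
4 of 10 scheduled.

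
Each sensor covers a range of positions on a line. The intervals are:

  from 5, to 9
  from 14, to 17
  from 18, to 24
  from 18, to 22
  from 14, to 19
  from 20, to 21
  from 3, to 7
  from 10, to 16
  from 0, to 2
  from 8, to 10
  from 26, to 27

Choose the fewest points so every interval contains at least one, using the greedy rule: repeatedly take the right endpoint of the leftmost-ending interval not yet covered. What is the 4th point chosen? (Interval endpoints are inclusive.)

17

Sorted: [0,2] [3,7] [5,9] [8,10] [10,16] [14,17] [14,19] [20,21] [18,22] [18,24] [26,27]
{[0,2]} hit by 2; {[3,7],[5,9]} hit by 7; {[8,10],[10,16]} hit by 10; {[14,17],[14,19]} hit by 17; {[20,21],[18,22],[18,24]} hit by 21; {[26,27]} hit by 27.
Points: 2, 7, 10, 17, 21, 27 (6 total).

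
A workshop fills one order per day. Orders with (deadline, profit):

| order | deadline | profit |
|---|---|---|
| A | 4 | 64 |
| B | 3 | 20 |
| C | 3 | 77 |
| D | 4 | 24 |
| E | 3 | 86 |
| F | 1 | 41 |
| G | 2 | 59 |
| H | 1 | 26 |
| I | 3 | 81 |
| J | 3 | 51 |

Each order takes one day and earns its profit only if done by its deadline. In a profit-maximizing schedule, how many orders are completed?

Take jobs in profit order; each goes to the latest open slot no later than its deadline.
By profit: E(d3,86), I(d3,81), C(d3,77), A(d4,64), G(d2,59), J(d3,51), F(d1,41), H(d1,26), D(d4,24), B(d3,20)
E→slot 3; I→slot 2; C→slot 1; A→slot 4; G skipped; J skipped; F skipped; H skipped; D skipped; B skipped.
4 of 10 scheduled.

4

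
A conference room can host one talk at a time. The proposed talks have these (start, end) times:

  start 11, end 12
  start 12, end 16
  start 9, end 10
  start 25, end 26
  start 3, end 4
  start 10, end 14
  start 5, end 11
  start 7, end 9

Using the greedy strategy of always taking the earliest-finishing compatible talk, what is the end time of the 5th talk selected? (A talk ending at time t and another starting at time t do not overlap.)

16

Greedy by earliest finish: after sorting by end time, pick each interval compatible with the last pick.
By end time: (3,4), (7,9), (9,10), (5,11), (11,12), (10,14), (12,16), (25,26).
Pick (3,4); next start ≥ 4 → (7,9); next start ≥ 9 → (9,10); next start ≥ 10 → (11,12); next start ≥ 12 → (12,16); next start ≥ 16 → (25,26).
Selected: (3,4) (7,9) (9,10) (11,12) (12,16) (25,26)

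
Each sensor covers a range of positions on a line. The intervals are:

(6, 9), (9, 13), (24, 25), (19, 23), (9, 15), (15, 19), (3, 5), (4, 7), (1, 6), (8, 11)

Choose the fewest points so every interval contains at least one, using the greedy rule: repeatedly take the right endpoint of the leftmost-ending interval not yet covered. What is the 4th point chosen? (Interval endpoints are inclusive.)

Sorted: [3,5] [1,6] [4,7] [6,9] [8,11] [9,13] [9,15] [15,19] [19,23] [24,25]
{[3,5],[1,6],[4,7]} hit by 5; {[6,9],[8,11],[9,13],[9,15]} hit by 9; {[15,19],[19,23]} hit by 19; {[24,25]} hit by 25.
Points: 5, 9, 19, 25 (4 total).

25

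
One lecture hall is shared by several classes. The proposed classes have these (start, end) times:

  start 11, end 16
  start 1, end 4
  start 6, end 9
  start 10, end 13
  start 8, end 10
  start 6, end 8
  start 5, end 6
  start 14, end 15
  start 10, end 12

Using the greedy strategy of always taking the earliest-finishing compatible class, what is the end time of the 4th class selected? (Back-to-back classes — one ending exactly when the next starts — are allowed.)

10

Order by finish time; keep every interval that doesn't clash with the previous kept one.
Sorted by end: (1,4)  (5,6)  (6,8)  (6,9)  (8,10)  (10,12)  (10,13)  (14,15)  (11,16)
take (1,4); take (5,6); take (6,8); take (8,10); take (10,12); skip (10,13); take (14,15).
Selected: (1,4) (5,6) (6,8) (8,10) (10,12) (14,15)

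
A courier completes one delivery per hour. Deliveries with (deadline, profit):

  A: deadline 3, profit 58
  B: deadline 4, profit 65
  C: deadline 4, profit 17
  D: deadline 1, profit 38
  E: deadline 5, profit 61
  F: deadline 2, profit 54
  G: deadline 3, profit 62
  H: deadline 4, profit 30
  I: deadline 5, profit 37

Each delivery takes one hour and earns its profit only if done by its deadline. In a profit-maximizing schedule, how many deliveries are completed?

By profit: B(d4,65), G(d3,62), E(d5,61), A(d3,58), F(d2,54), D(d1,38), I(d5,37), H(d4,30), C(d4,17)
B→slot 4; G→slot 3; E→slot 5; A→slot 2; F→slot 1; D skipped; I skipped; H skipped; C skipped.
5 of 9 scheduled.

5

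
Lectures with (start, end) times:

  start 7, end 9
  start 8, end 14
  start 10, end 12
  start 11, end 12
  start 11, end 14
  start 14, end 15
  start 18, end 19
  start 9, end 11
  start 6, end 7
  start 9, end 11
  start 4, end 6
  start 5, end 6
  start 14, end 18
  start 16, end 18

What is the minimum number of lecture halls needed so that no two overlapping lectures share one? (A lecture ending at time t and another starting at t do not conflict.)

Events (time:±→running): 4:+→1 5:+→2 6:-→1 6:-→0 6:+→1 7:-→0 7:+→1 8:+→2 9:-→1 9:+→2 9:+→3 10:+→4 … peak 4.

4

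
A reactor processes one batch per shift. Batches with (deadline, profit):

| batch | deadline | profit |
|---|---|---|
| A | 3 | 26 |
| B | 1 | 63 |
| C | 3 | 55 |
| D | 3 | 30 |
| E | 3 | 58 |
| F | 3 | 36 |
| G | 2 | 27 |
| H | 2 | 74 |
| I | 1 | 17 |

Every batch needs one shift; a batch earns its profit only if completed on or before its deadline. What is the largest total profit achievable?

Sort by profit descending; place each in the latest free slot ≤ its deadline.
Profit order: H=74 B=63 E=58 C=55 F=36 D=30 G=27 A=26 I=17
Assign: H→slot 2, B→slot 1, E→slot 3, C skipped, F skipped, D skipped, G skipped, A skipped, I skipped.
Slots: [1:B] [2:H] [3:E]
Profit = 63 + 74 + 58 = 195

195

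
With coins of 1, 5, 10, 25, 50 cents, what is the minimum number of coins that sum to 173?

Greedy: take as many of the largest coin as possible, then repeat with the remainder.
173 − 3×50→23 − 2×10→3 − 3×1→0
Total coins = 3 + 2 + 3 = 8

8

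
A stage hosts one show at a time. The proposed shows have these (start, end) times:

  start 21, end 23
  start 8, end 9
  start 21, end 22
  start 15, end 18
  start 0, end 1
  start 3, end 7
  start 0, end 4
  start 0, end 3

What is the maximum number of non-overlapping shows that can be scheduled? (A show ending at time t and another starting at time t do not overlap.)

Sort by end time and greedily take each interval whose start is ≥ the last chosen end.
Sorted by end: (0,1)  (0,3)  (0,4)  (3,7)  (8,9)  (15,18)  (21,22)  (21,23)
take (0,1); take (3,7); take (8,9); take (15,18); take (21,22).
Selected 5 shows.

5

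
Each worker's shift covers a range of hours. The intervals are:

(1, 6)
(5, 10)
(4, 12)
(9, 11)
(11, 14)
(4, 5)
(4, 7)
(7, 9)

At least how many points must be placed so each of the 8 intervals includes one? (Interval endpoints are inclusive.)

By right end: [4,5]  [1,6]  [4,7]  [7,9]  [5,10]  [9,11]  [4,12]  [11,14]
[4,5] uncovered → point at 5; [7,9] uncovered → point at 9; [11,14] uncovered → point at 14.
Points: 5, 9, 14 (3 total).

3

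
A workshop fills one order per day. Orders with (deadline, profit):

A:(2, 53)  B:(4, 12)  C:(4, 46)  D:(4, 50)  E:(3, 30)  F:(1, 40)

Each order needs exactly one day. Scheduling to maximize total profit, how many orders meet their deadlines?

4

Profit order: A=53 D=50 C=46 F=40 E=30 B=12
Assign: A→slot 2, D→slot 4, C→slot 3, F→slot 1, E skipped, B skipped.
Slots: [1:F] [2:A] [3:C] [4:D]
4 of 6 scheduled.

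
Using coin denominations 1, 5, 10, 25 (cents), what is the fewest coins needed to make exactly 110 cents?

5

Greedy: take as many of the largest coin as possible, then repeat with the remainder.
110 = 4×25 + 1×10
Total coins = 4 + 1 = 5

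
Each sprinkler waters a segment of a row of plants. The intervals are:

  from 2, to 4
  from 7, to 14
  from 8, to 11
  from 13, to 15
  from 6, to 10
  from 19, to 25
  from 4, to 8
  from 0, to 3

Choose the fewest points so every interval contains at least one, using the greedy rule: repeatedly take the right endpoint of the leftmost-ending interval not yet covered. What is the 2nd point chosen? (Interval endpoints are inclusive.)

8

Sort by right endpoint; whenever an interval is uncovered, place a point at its right end.
Sorted: [0,3] [2,4] [4,8] [6,10] [8,11] [7,14] [13,15] [19,25]
{[0,3],[2,4]} hit by 3; {[4,8],[6,10],[8,11],[7,14]} hit by 8; {[13,15]} hit by 15; {[19,25]} hit by 25.
Points: 3, 8, 15, 25 (4 total).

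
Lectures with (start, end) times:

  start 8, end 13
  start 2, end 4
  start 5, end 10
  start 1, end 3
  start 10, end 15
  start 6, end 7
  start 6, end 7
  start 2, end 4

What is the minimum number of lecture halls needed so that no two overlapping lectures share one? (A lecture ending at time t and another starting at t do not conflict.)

The answer is the maximum number of intervals overlapping at any instant.
starts: [1, 2, 2, 5, 6, 6, 8, 10]
ends:   [3, 4, 4, 7, 7, 10, 13, 15]
s1→1 s2→2 s2→3  — peak 3.

3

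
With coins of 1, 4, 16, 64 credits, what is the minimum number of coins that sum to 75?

Use the largest denomination that fits, subtract, and repeat.
75 = 1×64 + 2×4 + 3×1
Total coins = 1 + 2 + 3 = 6

6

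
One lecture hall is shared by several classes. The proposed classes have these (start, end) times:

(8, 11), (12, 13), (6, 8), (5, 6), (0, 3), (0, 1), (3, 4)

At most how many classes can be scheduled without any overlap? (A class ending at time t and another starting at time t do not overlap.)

By end time: (0,1), (0,3), (3,4), (5,6), (6,8), (8,11), (12,13).
Pick (0,1); next start ≥ 1 → (3,4); next start ≥ 4 → (5,6); next start ≥ 6 → (6,8); next start ≥ 8 → (8,11); next start ≥ 11 → (12,13).
Selected 6 classes.

6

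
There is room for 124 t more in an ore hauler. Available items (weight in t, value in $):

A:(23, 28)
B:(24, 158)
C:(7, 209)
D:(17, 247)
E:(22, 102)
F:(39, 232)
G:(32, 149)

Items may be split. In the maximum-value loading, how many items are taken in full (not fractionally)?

5

Greedy by value/weight ratio, highest first.
Ratios (sorted): C 29.86, D 14.53, B 6.58, F 5.95, G 4.66, E 4.64, A 1.22
take C (7 @ 209); take D (17 @ 247); take B (24 @ 158); take F (39 @ 232); take G (32 @ 149); take 5/22 of E → 23.18. Capacity used 124/124.
5 item(s) taken whole; one partial (take 5/22 of E).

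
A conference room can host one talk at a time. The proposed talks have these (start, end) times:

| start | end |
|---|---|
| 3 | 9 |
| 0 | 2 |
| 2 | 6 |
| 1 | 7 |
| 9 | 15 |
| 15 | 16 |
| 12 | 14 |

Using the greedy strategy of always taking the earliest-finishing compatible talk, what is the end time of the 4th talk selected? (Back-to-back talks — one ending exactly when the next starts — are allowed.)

16

Sorted by end: (0,2)  (2,6)  (1,7)  (3,9)  (12,14)  (9,15)  (15,16)
take (0,2); take (2,6); take (12,14); take (15,16).
Selected: (0,2) (2,6) (12,14) (15,16)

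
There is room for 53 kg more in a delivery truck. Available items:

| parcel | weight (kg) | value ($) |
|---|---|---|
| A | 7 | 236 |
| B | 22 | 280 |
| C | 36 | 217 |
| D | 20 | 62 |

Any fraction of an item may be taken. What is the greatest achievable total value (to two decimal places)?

Greedy by value/weight ratio, highest first.
Ratios (sorted): A 33.71, B 12.73, C 6.03, D 3.10
take A (7 @ 236); take B (22 @ 280); take 24/36 of C → 144.67. Capacity used 53/53.
Total value = 660.67

660.67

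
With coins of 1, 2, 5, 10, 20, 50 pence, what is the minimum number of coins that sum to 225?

225 = 4×50 + 1×20 + 1×5
Total coins = 4 + 1 + 1 = 6

6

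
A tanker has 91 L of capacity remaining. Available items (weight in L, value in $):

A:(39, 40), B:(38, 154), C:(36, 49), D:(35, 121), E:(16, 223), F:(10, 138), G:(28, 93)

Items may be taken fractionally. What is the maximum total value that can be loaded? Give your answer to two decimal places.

608.34

Order: E (223/16=13.94) > F (138/10=13.80) > B (154/38=4.05) > D (121/35=3.46) > G (93/28=3.32) > C (49/36=1.36) > A (40/39=1.03)
Fill: take E (16 @ 223) → take F (10 @ 138) → take B (38 @ 154) → take 27/35 of D → 93.34; 91/91 used.
Total value = 608.34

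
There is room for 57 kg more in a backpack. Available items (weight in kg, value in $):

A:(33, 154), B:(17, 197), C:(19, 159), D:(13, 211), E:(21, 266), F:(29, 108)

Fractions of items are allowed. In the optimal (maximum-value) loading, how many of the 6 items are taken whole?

3

Order: D (211/13=16.23) > E (266/21=12.67) > B (197/17=11.59) > C (159/19=8.37) > A (154/33=4.67) > F (108/29=3.72)
Fill: take D (13 @ 211) → take E (21 @ 266) → take B (17 @ 197) → take 6/19 of C → 50.21; 57/57 used.
3 item(s) taken whole; one partial (take 6/19 of C).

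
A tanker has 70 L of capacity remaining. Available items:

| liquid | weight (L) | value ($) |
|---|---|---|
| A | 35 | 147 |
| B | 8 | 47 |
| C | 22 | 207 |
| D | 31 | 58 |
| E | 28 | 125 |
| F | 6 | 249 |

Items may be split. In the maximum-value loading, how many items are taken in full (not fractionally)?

Sort by value per unit weight and fill in that order.
Ratios (sorted): F 41.50, C 9.41, B 5.88, E 4.46, A 4.20, D 1.87
take F (6 @ 249); take C (22 @ 207); take B (8 @ 47); take E (28 @ 125); take 6/35 of A → 25.20. Capacity used 70/70.
4 item(s) taken whole; one partial (take 6/35 of A).

4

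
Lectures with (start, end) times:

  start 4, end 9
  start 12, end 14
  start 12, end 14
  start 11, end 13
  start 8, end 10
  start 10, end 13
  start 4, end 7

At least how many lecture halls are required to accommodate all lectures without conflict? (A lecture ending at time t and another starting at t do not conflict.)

4

The answer is the maximum number of intervals overlapping at any instant.
Events (time:±→running): 4:+→1 4:+→2 7:-→1 8:+→2 9:-→1 10:-→0 10:+→1 11:+→2 12:+→3 12:+→4 … peak 4.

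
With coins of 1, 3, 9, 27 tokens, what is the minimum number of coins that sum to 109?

109 = 4×27 + 1×1
Total coins = 4 + 1 = 5

5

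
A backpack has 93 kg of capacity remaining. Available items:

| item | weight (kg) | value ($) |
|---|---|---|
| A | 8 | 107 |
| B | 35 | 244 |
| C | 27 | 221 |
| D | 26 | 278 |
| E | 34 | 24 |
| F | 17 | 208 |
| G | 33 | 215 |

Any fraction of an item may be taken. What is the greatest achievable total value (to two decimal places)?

Sort by value per unit weight and fill in that order.
Order: A (107/8=13.38) > F (208/17=12.24) > D (278/26=10.69) > C (221/27=8.19) > B (244/35=6.97) > G (215/33=6.52) > E (24/34=0.71)
Fill: take A (8 @ 107) → take F (17 @ 208) → take D (26 @ 278) → take C (27 @ 221) → take 15/35 of B → 104.57; 93/93 used.
Total value = 918.57

918.57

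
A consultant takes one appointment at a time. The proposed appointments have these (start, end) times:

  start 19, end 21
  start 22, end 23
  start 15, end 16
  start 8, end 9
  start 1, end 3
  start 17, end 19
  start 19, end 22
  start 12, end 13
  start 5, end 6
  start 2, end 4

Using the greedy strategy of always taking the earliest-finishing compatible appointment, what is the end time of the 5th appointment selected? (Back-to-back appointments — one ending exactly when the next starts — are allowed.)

Order by finish time; keep every interval that doesn't clash with the previous kept one.
By end time: (1,3), (2,4), (5,6), (8,9), (12,13), (15,16), (17,19), (19,21), (19,22), (22,23).
Pick (1,3); next start ≥ 3 → (5,6); next start ≥ 6 → (8,9); next start ≥ 9 → (12,13); next start ≥ 13 → (15,16); next start ≥ 16 → (17,19); next start ≥ 19 → (19,21); next start ≥ 21 → (22,23).
Selected: (1,3) (5,6) (8,9) (12,13) (15,16) (17,19) (19,21) (22,23)

16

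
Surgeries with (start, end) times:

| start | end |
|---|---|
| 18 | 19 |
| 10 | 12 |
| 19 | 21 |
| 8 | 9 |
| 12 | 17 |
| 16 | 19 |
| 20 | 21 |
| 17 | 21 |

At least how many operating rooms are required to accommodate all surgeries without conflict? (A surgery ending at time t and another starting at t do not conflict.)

Count concurrent intervals with a sweep; the peak is the room count.
Events (time:±→running): 8:+→1 9:-→0 10:+→1 12:-→0 12:+→1 16:+→2 17:-→1 17:+→2 18:+→3 … peak 3.

3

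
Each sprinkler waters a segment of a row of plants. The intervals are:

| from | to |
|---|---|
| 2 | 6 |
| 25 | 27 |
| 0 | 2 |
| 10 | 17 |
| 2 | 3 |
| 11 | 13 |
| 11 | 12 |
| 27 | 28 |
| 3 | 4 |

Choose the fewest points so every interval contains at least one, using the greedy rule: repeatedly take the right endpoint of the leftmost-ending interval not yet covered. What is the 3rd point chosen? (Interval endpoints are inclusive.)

12

Sorted: [0,2] [2,3] [3,4] [2,6] [11,12] [11,13] [10,17] [25,27] [27,28]
{[0,2],[2,3]} hit by 2; {[3,4],[2,6]} hit by 4; {[11,12],[11,13],[10,17]} hit by 12; {[25,27],[27,28]} hit by 27.
Points: 2, 4, 12, 27 (4 total).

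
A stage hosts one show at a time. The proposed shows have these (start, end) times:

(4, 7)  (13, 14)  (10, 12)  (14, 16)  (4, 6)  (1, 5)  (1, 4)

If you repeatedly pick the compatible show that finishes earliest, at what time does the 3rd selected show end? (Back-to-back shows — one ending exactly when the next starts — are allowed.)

12

Sort by end time and greedily take each interval whose start is ≥ the last chosen end.
Sorted by end: (1,4)  (1,5)  (4,6)  (4,7)  (10,12)  (13,14)  (14,16)
take (1,4); skip (1,5); take (4,6); take (10,12); take (13,14); take (14,16).
Selected: (1,4) (4,6) (10,12) (13,14) (14,16)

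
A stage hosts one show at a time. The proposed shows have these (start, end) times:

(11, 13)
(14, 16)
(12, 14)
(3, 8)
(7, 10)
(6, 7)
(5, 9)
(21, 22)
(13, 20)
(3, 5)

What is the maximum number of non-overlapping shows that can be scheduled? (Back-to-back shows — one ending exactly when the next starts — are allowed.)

6

By end time: (3,5), (6,7), (3,8), (5,9), (7,10), (11,13), (12,14), (14,16), (13,20), (21,22).
Pick (3,5); next start ≥ 5 → (6,7); next start ≥ 7 → (7,10); next start ≥ 10 → (11,13); next start ≥ 13 → (14,16); next start ≥ 16 → (21,22).
Selected 6 shows.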